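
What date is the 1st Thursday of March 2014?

March 2014 begins on a Saturday, so the first Thursday is March 6 (5 days later).

2014-03-06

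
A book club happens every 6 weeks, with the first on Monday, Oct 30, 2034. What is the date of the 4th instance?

The 4th occurrence is 3 intervals after the first: 3 × 42 = 126 days after Oct 30, 2034.
Oct has 31 days — 1 day to the end of Oct leaves 125.
Nov has 30 days (95 left).
Dec has 31 days (64 left).
Jan has 31 days (33 left).
Feb has 28 days (5 left).
5 days into Mar → Mar 5, 2035.

Mar 5, 2035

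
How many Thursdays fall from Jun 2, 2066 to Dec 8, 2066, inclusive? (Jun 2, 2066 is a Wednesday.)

27

Jun 2, 2066 is a Wednesday; the first Thursday on or after it is Jun 3, 2066 (1 day later).
From Jun 3, 2066 to Dec 8, 2066: 27 + 31 + 31 + 30 + 31 + 30 + 8 = 188 days (rest of Jun, Jul, Aug, Sep, Oct, Nov, Dec).
188 ÷ 7 = 26 full weeks with remainder 6, so 26 more Thursdays after the first → 27.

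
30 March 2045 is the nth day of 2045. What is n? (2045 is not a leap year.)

Days in months before March: 31 + 28 = 59.
Plus 30 days into March → day 89.

89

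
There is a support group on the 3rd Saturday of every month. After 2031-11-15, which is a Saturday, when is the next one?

November 2031 starts on a Saturday; its first Saturday is the 1st, so the 3rd Saturday is the 15th — 2031-11-15.
That is not after 2031-11-15, so look at December 2031.
December 2031 starts on a Monday; its first Saturday is the 6th, so the 3rd Saturday is the 20th — 2031-12-20.

2031-12-20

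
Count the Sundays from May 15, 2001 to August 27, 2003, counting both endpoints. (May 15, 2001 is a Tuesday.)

May 15, 2001 is a Tuesday; the first Sunday on or after it is May 20, 2001 (5 days later).
From May 20, 2001 to August 27, 2003: 225 + 365 + 239 = 829 days (rest of 2001, 2002, to August 27, 2003 in 2003).
829 ÷ 7 = 118 full weeks with remainder 3, so 118 more Sundays after the first → 119.

119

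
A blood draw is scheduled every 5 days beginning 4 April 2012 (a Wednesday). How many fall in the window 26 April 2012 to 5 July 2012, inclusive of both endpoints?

14

Occurrences land 5·i days after 4 April 2012 for i = 0, 1, 2, …
26 April 2012 is 22 days after the start; 22 ÷ 5 = 4 remainder 2; since the remainder is 2, round up to i = 5. First occurrence in the window: #6 on 29 April 2012 (5×5 = 25 days in).
5 July 2012 is 92 days after the start; 92 ÷ 5 = 18 remainder 2. Last occurrence in the window: #19 on 3 July 2012.
Occurrences #6 through #19: 14 in total.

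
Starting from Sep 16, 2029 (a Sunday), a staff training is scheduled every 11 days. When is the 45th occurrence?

Jan 13, 2031

The 45th occurrence is 44 intervals after the first: 44 × 11 = 484 days after Sep 16, 2029.
Sep has 30 days — 14 days to the end of Sep leaves 470.
From end of Sep to end of 2029 is 92 days (378 left).
2030 has 365 days (13 left).
13 days into Jan → Jan 13, 2031.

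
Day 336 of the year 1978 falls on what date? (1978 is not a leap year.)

Jan has 31 days (336 − 31 = 305 remain).
Feb has 28 days (305 − 28 = 277 remain).
Mar has 31 days (277 − 31 = 246 remain).
Apr has 30 days (246 − 30 = 216 remain).
May has 31 days (216 − 31 = 185 remain).
Jun has 30 days (185 − 30 = 155 remain).
Jul has 31 days (155 − 31 = 124 remain).
Aug has 31 days (124 − 31 = 93 remain).
Sep has 30 days (93 − 30 = 63 remain).
Oct has 31 days (63 − 31 = 32 remain).
Nov has 30 days (32 − 30 = 2 remain).
2 into Dec → Dec 2.

Dec 2, 1978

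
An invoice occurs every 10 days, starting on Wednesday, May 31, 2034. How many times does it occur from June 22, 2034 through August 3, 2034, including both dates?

Occurrences land 10·i days after May 31, 2034 for i = 0, 1, 2, …
June 22, 2034 is 22 days after the start; 22 ÷ 10 = 2 remainder 2; since the remainder is 2, round up to i = 3. First occurrence in the window: #4 on June 30, 2034 (3×10 = 30 days in).
August 3, 2034 is 64 days after the start; 64 ÷ 10 = 6 remainder 4. Last occurrence in the window: #7 on July 30, 2034.
Occurrences #4 through #7: 4 in total.

4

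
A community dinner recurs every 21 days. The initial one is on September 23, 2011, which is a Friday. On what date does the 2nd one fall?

The 2nd occurrence is 1 interval after the first: 1 × 21 = 21 days after September 23, 2011.
September has 30 days — 7 days to the end of September leaves 14.
14 days into October → October 14, 2011.

October 14, 2011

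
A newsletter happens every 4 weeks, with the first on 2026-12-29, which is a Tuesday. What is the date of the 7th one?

The 7th occurrence is 6 intervals after the first: 6 × 28 = 168 days after 2026-12-29.
December has 31 days — 2 days to the end of December leaves 166.
January has 31 days (135 left).
February has 28 days (107 left).
March has 31 days (76 left).
April has 30 days (46 left).
May has 31 days (15 left).
15 days into June → 2027-06-15.

2027-06-15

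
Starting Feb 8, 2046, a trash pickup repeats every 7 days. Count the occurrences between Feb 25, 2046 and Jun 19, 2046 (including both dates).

16

Occurrences land 7·i days after Feb 8, 2046 for i = 0, 1, 2, …
Feb 25, 2046 is 17 days after the start; 17 ÷ 7 = 2 remainder 3; since the remainder is 3, round up to i = 3. First occurrence in the window: #4 on Mar 1, 2046 (3×7 = 21 days in).
Jun 19, 2046 is 131 days after the start; 131 ÷ 7 = 18 remainder 5. Last occurrence in the window: #19 on Jun 14, 2046.
Occurrences #4 through #19: 16 in total.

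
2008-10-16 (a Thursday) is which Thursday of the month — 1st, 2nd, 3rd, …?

3rd

Day 16 falls in week ⌈16/7⌉ of the month.
Days 1–7 hold the 1st Thursday, 8–14 the 2nd, 15–21 the 3rd, 22–28 the 4th, 29–31 the 5th.
16 is in the range for the 3rd.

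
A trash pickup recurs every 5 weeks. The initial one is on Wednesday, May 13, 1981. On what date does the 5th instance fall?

September 30, 1981

The 5th occurrence is 4 intervals after the first: 4 × 35 = 140 days after May 13, 1981.
May has 31 days — 18 days to the end of May leaves 122.
June has 30 days (92 left).
July has 31 days (61 left).
August has 31 days (30 left).
30 days into September → September 30, 1981.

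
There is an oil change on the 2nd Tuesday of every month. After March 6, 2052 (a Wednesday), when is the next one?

March 2052 starts on a Friday; its first Tuesday is the 5th, so the 2nd Tuesday is the 12th — March 12, 2052.
March 12, 2052 is after March 6, 2052, so that is the next one.

March 12, 2052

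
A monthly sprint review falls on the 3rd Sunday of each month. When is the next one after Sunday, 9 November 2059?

November 2059 starts on a Saturday; its first Sunday is the 2nd, so the 3rd Sunday is the 16th — 16 November 2059.
16 November 2059 is after 9 November 2059, so that is the next one.

16 November 2059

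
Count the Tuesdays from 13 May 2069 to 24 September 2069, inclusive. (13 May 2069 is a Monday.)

13 May 2069 is a Monday; the first Tuesday on or after it is 14 May 2069 (1 day later).
From 14 May 2069 to 24 September 2069: 17 + 30 + 31 + 31 + 24 = 133 days (rest of May, June, July, August, September).
133 ÷ 7 = 19 full weeks with remainder 0, so 19 more Tuesdays after the first → 20.

20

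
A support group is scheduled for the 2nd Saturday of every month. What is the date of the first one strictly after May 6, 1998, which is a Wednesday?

May 1998 starts on a Friday; its first Saturday is the 2nd, so the 2nd Saturday is the 9th — May 9, 1998.
May 9, 1998 is after May 6, 1998, so that is the next one.

May 9, 1998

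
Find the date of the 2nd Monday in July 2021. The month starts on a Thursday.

July 2021 begins on a Thursday, so the first Monday is July 5 (4 days later).
The 2nd Monday is 1 weeks later: 5 + 7 = 12.

July 12, 2021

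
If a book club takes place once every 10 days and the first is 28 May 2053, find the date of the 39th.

12 June 2054

The 39th occurrence is 38 intervals after the first: 38 × 10 = 380 days after 28 May 2053.
May has 31 days — 3 days to the end of May leaves 377.
June has 30 days (347 left).
July has 31 days (316 left).
August has 31 days (285 left).
September has 30 days (255 left).
October has 31 days (224 left).
November has 30 days (194 left).
December has 31 days (163 left).
January has 31 days (132 left).
February has 28 days (104 left).
March has 31 days (73 left).
April has 30 days (43 left).
May has 31 days (12 left).
12 days into June → 12 June 2054.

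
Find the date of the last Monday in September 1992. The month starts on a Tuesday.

September 28, 1992

September 1992 begins on a Tuesday, so the first Monday is September 7 (6 days later).
September 1992 has 30 days. Adding weeks: 7, 14, 21, 28 — the last one ≤ 30 is the 28th.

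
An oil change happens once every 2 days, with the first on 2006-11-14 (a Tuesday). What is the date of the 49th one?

The 49th occurrence is 48 intervals after the first: 48 × 2 = 96 days after 2006-11-14.
November has 30 days — 16 days to the end of November leaves 80.
December has 31 days (49 left).
January has 31 days (18 left).
18 days into February → 2007-02-18.

2007-02-18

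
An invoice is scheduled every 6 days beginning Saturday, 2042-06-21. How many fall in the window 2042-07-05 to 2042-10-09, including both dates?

16

Occurrences land 6·i days after 2042-06-21 for i = 0, 1, 2, …
2042-07-05 is 14 days after the start; 14 ÷ 6 = 2 remainder 2; since the remainder is 2, round up to i = 3. First occurrence in the window: #4 on 2042-07-09 (3×6 = 18 days in).
2042-10-09 is 110 days after the start; 110 ÷ 6 = 18 remainder 2. Last occurrence in the window: #19 on 2042-10-07.
Occurrences #4 through #19: 16 in total.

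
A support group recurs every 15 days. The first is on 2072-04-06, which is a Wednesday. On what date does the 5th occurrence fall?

2072-06-05

The 5th occurrence is 4 intervals after the first: 4 × 15 = 60 days after 2072-04-06.
April has 30 days — 24 days to the end of April leaves 36.
May has 31 days (5 left).
5 days into June → 2072-06-05.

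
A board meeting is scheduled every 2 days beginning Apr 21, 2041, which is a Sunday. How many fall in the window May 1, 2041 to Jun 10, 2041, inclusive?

Occurrences land 2·i days after Apr 21, 2041 for i = 0, 1, 2, …
May 1, 2041 is 10 days after the start; 10 ÷ 2 = 5 remainder 0. First occurrence in the window: #6 on May 1, 2041 (5×2 = 10 days in).
Jun 10, 2041 is 50 days after the start; 50 ÷ 2 = 25 remainder 0. Last occurrence in the window: #26 on Jun 10, 2041.
Occurrences #6 through #26: 21 in total.

21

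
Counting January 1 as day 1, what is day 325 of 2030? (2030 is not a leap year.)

21 November 2030

January has 31 days (325 − 31 = 294 remain).
February has 28 days (294 − 28 = 266 remain).
March has 31 days (266 − 31 = 235 remain).
April has 30 days (235 − 30 = 205 remain).
May has 31 days (205 − 31 = 174 remain).
June has 30 days (174 − 30 = 144 remain).
July has 31 days (144 − 31 = 113 remain).
August has 31 days (113 − 31 = 82 remain).
September has 30 days (82 − 30 = 52 remain).
October has 31 days (52 − 31 = 21 remain).
21 into November → November 21.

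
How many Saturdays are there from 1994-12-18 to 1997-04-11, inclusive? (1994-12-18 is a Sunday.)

1994-12-18 is a Sunday; the first Saturday on or after it is 1994-12-24 (6 days later).
From 1994-12-24 to 1997-04-11: 7 + 365 + 366 + 101 = 839 days (rest of 1994, 1995, 1996, to 1997-04-11 in 1997).
839 ÷ 7 = 119 full weeks with remainder 6, so 119 more Saturdays after the first → 120.

120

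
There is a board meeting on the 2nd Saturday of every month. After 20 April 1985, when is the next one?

11 May 1985

April 1985 starts on a Monday; its first Saturday is the 6th, so the 2nd Saturday is the 13th — 13 April 1985.
That is not after 20 April 1985, so look at May 1985.
May 1985 starts on a Wednesday; its first Saturday is the 4th, so the 2nd Saturday is the 11th — 11 May 1985.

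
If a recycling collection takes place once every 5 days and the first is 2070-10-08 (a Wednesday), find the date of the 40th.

The 40th occurrence is 39 intervals after the first: 39 × 5 = 195 days after 2070-10-08.
October has 31 days — 23 days to the end of October leaves 172.
November has 30 days (142 left).
December has 31 days (111 left).
January has 31 days (80 left).
February has 28 days (52 left).
March has 31 days (21 left).
21 days into April → 2071-04-21.

2071-04-21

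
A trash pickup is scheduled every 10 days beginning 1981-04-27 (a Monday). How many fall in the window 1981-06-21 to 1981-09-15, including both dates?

9

Occurrences land 10·i days after 1981-04-27 for i = 0, 1, 2, …
1981-06-21 is 55 days after the start; 55 ÷ 10 = 5 remainder 5; since the remainder is 5, round up to i = 6. First occurrence in the window: #7 on 1981-06-26 (6×10 = 60 days in).
1981-09-15 is 141 days after the start; 141 ÷ 10 = 14 remainder 1. Last occurrence in the window: #15 on 1981-09-14.
Occurrences #7 through #15: 9 in total.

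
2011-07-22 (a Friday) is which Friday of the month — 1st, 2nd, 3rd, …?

4th

Day 22 falls in week ⌈22/7⌉ of the month.
Days 1–7 hold the 1st Friday, 8–14 the 2nd, 15–21 the 3rd, 22–28 the 4th, 29–31 the 5th.
22 is in the range for the 4th.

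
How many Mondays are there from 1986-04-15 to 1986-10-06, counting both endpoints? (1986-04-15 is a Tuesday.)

25

1986-04-15 is a Tuesday; the first Monday on or after it is 1986-04-21 (6 days later).
From 1986-04-21 to 1986-10-06: 9 + 31 + 30 + 31 + 31 + 30 + 6 = 168 days (rest of April, May, June, July, August, September, October).
168 ÷ 7 = 24 full weeks with remainder 0, so 24 more Mondays after the first → 25.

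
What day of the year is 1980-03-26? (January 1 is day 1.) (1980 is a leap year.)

Days in months before March: 31 + 29 = 60.
Plus 26 days into March → day 86.

86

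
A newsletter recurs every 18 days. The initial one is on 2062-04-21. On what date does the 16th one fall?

2063-01-16

The 16th occurrence is 15 intervals after the first: 15 × 18 = 270 days after 2062-04-21.
April has 30 days — 9 days to the end of April leaves 261.
May has 31 days (230 left).
June has 30 days (200 left).
July has 31 days (169 left).
August has 31 days (138 left).
September has 30 days (108 left).
October has 31 days (77 left).
November has 30 days (47 left).
December has 31 days (16 left).
16 days into January → 2063-01-16.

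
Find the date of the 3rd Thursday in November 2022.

November 2022 begins on a Tuesday, so the first Thursday is November 3 (2 days later).
The 3rd Thursday is 2 weeks later: 3 + 14 = 17.

2022-11-17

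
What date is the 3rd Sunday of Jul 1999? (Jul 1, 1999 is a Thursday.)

Jul 1999 begins on a Thursday, so the first Sunday is Jul 4 (3 days later).
The 3rd Sunday is 2 weeks later: 4 + 14 = 18.

Jul 18, 1999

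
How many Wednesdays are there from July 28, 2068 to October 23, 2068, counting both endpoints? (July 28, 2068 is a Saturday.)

July 28, 2068 is a Saturday; the first Wednesday on or after it is August 1, 2068 (4 days later).
From August 1, 2068 to October 23, 2068: 30 + 30 + 23 = 83 days (rest of August, September, October).
83 ÷ 7 = 11 full weeks with remainder 6, so 11 more Wednesdays after the first → 12.

12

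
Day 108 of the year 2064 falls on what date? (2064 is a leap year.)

January has 31 days (108 − 31 = 77 remain).
February has 29 days (77 − 29 = 48 remain).
March has 31 days (48 − 31 = 17 remain).
17 into April → April 17.

2064-04-17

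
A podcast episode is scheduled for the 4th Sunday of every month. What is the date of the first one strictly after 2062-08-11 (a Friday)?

2062-08-27

August 2062 starts on a Tuesday; its first Sunday is the 6th, so the 4th Sunday is the 27th — 2062-08-27.
2062-08-27 is after 2062-08-11, so that is the next one.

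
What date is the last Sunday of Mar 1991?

The first Sunday of Mar 1991 is Mar 3.
Mar 1991 has 31 days. Adding weeks: 3, 10, 17, 24, 31 — the last one ≤ 31 is the 31st.

Mar 31, 1991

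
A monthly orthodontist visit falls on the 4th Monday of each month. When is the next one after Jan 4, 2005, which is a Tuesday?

Jan 24, 2005

Jan 2005 starts on a Saturday; its first Monday is the 3rd, so the 4th Monday is the 24th — Jan 24, 2005.
Jan 24, 2005 is after Jan 4, 2005, so that is the next one.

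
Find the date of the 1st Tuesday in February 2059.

The first Tuesday of February 2059 is February 4.

February 4, 2059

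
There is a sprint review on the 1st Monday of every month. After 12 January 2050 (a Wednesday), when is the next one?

January 2050 starts on a Saturday, so its 1st Monday is 3 January 2050 (2 days in).
That is not after 12 January 2050, so look at February 2050.
February 2050 starts on a Tuesday, so its 1st Monday is 7 February 2050 (6 days in).

7 February 2050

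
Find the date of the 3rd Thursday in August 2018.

August 2018 begins on a Wednesday, so the first Thursday is August 2 (1 day later).
The 3rd Thursday is 2 weeks later: 2 + 14 = 16.

August 16, 2018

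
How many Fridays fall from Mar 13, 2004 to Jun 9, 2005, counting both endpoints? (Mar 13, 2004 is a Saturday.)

Mar 13, 2004 is a Saturday; the first Friday on or after it is Mar 19, 2004 (6 days later).
From Mar 19, 2004 to Jun 9, 2005: 287 + 160 = 447 days (rest of 2004, to Jun 9, 2005 in 2005).
447 ÷ 7 = 63 full weeks with remainder 6, so 63 more Fridays after the first → 64.

64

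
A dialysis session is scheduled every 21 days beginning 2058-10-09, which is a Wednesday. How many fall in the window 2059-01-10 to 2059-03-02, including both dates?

2

Occurrences land 21·i days after 2058-10-09 for i = 0, 1, 2, …
2059-01-10 is 93 days after the start; 93 ÷ 21 = 4 remainder 9; since the remainder is 9, round up to i = 5. First occurrence in the window: #6 on 2059-01-22 (5×21 = 105 days in).
2059-03-02 is 144 days after the start; 144 ÷ 21 = 6 remainder 18. Last occurrence in the window: #7 on 2059-02-12.
Occurrences #6 through #7: 2 in total.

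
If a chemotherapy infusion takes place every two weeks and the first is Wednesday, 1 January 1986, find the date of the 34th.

The 34th occurrence is 33 intervals after the first: 33 × 14 = 462 days after 1 January 1986.
January has 31 days — 30 days to the end of January leaves 432.
From end of January to end of 1986 is 334 days (98 left).
January has 31 days (67 left).
February has 28 days (39 left).
March has 31 days (8 left).
8 days into April → 8 April 1987.

8 April 1987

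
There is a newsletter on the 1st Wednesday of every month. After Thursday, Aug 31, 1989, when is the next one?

Sep 6, 1989

Aug 1989 starts on a Tuesday, so its 1st Wednesday is Aug 2, 1989 (1 day in).
That is not after Aug 31, 1989, so look at Sep 1989.
Sep 1989 starts on a Friday, so its 1st Wednesday is Sep 6, 1989 (5 days in).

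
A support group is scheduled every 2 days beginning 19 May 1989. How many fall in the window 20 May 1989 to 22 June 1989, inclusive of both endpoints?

17

Occurrences land 2·i days after 19 May 1989 for i = 0, 1, 2, …
20 May 1989 is 1 day after the start; 1 ÷ 2 = 0 remainder 1; since the remainder is 1, round up to i = 1. First occurrence in the window: #2 on 21 May 1989 (1×2 = 2 days in).
22 June 1989 is 34 days after the start; 34 ÷ 2 = 17 remainder 0. Last occurrence in the window: #18 on 22 June 1989.
Occurrences #2 through #18: 17 in total.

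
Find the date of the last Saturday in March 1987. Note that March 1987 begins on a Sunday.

March 28, 1987

March 1987 begins on a Sunday, so the first Saturday is March 7 (6 days later).
March 1987 has 31 days. Adding weeks: 7, 14, 21, 28 — the last one ≤ 31 is the 28th.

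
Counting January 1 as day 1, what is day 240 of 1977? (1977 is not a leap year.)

Aug 28, 1977

Jan has 31 days (240 − 31 = 209 remain).
Feb has 28 days (209 − 28 = 181 remain).
Mar has 31 days (181 − 31 = 150 remain).
Apr has 30 days (150 − 30 = 120 remain).
May has 31 days (120 − 31 = 89 remain).
Jun has 30 days (89 − 30 = 59 remain).
Jul has 31 days (59 − 31 = 28 remain).
28 into Aug → Aug 28.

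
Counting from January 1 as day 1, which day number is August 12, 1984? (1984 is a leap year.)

Days in months before August: 31 + 29 + 31 + 30 + 31 + 30 + 31 = 213.
Plus 12 days into August → day 225.

225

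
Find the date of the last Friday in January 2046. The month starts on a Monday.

2046-01-26

January 2046 begins on a Monday, so the first Friday is January 5 (4 days later).
January 2046 has 31 days. Adding weeks: 5, 12, 19, 26 — the last one ≤ 31 is the 26th.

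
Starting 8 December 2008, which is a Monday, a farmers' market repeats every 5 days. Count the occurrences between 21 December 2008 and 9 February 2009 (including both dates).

10

Occurrences land 5·i days after 8 December 2008 for i = 0, 1, 2, …
21 December 2008 is 13 days after the start; 13 ÷ 5 = 2 remainder 3; since the remainder is 3, round up to i = 3. First occurrence in the window: #4 on 23 December 2008 (3×5 = 15 days in).
9 February 2009 is 63 days after the start; 63 ÷ 5 = 12 remainder 3. Last occurrence in the window: #13 on 6 February 2009.
Occurrences #4 through #13: 10 in total.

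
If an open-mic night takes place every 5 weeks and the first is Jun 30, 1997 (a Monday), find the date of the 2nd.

Aug 4, 1997

The 2nd occurrence is 1 interval after the first: 1 × 35 = 35 days after Jun 30, 1997.
Jun has 30 days — 0 days to the end of Jun leaves 35.
Jul has 31 days (4 left).
4 days into Aug → Aug 4, 1997.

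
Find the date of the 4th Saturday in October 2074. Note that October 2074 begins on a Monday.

October 2074 begins on a Monday, so the first Saturday is October 6 (5 days later).
The 4th Saturday is 3 weeks later: 6 + 21 = 27.

October 27, 2074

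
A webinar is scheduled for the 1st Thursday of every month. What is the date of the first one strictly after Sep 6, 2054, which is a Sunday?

Oct 1, 2054

Sep 2054 starts on a Tuesday, so its 1st Thursday is Sep 3, 2054 (2 days in).
That is not after Sep 6, 2054, so look at Oct 2054.
Oct 2054 starts on a Thursday, so its 1st Thursday is Oct 1, 2054.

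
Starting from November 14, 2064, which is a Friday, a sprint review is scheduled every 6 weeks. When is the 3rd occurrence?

February 6, 2065

The 3rd occurrence is 2 intervals after the first: 2 × 42 = 84 days after November 14, 2064.
November has 30 days — 16 days to the end of November leaves 68.
December has 31 days (37 left).
January has 31 days (6 left).
6 days into February → February 6, 2065.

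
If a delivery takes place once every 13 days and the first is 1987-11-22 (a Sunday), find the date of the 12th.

1988-04-13

The 12th occurrence is 11 intervals after the first: 11 × 13 = 143 days after 1987-11-22.
November has 30 days — 8 days to the end of November leaves 135.
December has 31 days (104 left).
January has 31 days (73 left).
February has 29 days (44 left).
March has 31 days (13 left).
13 days into April → 1988-04-13.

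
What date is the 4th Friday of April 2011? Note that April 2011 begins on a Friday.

2011-04-22

April 2011 begins on a Friday, so the first Friday is April 1.
The 4th Friday is 3 weeks later: 1 + 21 = 22.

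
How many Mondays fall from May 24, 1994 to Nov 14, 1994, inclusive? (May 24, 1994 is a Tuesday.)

25

May 24, 1994 is a Tuesday; the first Monday on or after it is May 30, 1994 (6 days later).
From May 30, 1994 to Nov 14, 1994: 1 + 30 + 31 + 31 + 30 + 31 + 14 = 168 days (rest of May, Jun, Jul, Aug, Sep, Oct, Nov).
168 ÷ 7 = 24 full weeks with remainder 0, so 24 more Mondays after the first → 25.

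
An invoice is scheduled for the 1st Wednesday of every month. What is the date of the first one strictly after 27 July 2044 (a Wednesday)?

3 August 2044

July 2044 starts on a Friday, so its 1st Wednesday is 6 July 2044 (5 days in).
That is not after 27 July 2044, so look at August 2044.
August 2044 starts on a Monday, so its 1st Wednesday is 3 August 2044 (2 days in).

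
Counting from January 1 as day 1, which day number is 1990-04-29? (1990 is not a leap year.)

Days in months before April: 31 + 28 + 31 = 90.
Plus 29 days into April → day 119.

119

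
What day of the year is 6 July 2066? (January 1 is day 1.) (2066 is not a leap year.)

187

Days in months before July: 31 + 28 + 31 + 30 + 31 + 30 = 181.
Plus 6 days into July → day 187.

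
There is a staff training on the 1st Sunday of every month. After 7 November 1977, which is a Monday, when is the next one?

November 1977 starts on a Tuesday, so its 1st Sunday is 6 November 1977 (5 days in).
That is not after 7 November 1977, so look at December 1977.
December 1977 starts on a Thursday, so its 1st Sunday is 4 December 1977 (3 days in).

4 December 1977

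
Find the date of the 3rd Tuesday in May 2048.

2048-05-19

May 2048 begins on a Friday, so the first Tuesday is May 5 (4 days later).
The 3rd Tuesday is 2 weeks later: 5 + 14 = 19.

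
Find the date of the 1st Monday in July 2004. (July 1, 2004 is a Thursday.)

July 2004 begins on a Thursday, so the first Monday is July 5 (4 days later).

2004-07-05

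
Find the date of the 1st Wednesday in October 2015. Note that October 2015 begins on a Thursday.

October 7, 2015

October 2015 begins on a Thursday, so the first Wednesday is October 7 (6 days later).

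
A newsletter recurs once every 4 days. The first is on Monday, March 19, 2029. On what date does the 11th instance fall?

April 28, 2029

The 11th occurrence is 10 intervals after the first: 10 × 4 = 40 days after March 19, 2029.
March has 31 days — 12 days to the end of March leaves 28.
28 days into April → April 28, 2029.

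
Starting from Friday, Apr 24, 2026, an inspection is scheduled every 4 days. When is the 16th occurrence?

The 16th occurrence is 15 intervals after the first: 15 × 4 = 60 days after Apr 24, 2026.
Apr has 30 days — 6 days to the end of Apr leaves 54.
May has 31 days (23 left).
23 days into Jun → Jun 23, 2026.

Jun 23, 2026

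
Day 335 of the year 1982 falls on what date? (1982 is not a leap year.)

January has 31 days (335 − 31 = 304 remain).
February has 28 days (304 − 28 = 276 remain).
March has 31 days (276 − 31 = 245 remain).
April has 30 days (245 − 30 = 215 remain).
May has 31 days (215 − 31 = 184 remain).
June has 30 days (184 − 30 = 154 remain).
July has 31 days (154 − 31 = 123 remain).
August has 31 days (123 − 31 = 92 remain).
September has 30 days (92 − 30 = 62 remain).
October has 31 days (62 − 31 = 31 remain).
November has 30 days (31 − 30 = 1 remain).
1 into December → December 1.

1982-12-01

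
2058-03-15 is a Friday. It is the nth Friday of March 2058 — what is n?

3rd

Day 15 falls in week ⌈15/7⌉ of the month.
Days 1–7 hold the 1st Friday, 8–14 the 2nd, 15–21 the 3rd, 22–28 the 4th, 29–31 the 5th.
15 is in the range for the 3rd.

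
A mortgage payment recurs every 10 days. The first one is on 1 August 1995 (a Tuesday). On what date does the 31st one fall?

The 31st occurrence is 30 intervals after the first: 30 × 10 = 300 days after 1 August 1995.
August has 31 days — 30 days to the end of August leaves 270.
September has 30 days (240 left).
October has 31 days (209 left).
November has 30 days (179 left).
December has 31 days (148 left).
January has 31 days (117 left).
February has 29 days (88 left).
March has 31 days (57 left).
April has 30 days (27 left).
27 days into May → 27 May 1996.

27 May 1996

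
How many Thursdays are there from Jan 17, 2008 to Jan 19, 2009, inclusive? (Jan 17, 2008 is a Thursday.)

53

Jan 17, 2008 is a Thursday; the first Thursday on or after it is Jan 17, 2008.
From Jan 17, 2008 to Jan 19, 2009: 349 + 19 = 368 days (rest of 2008, to Jan 19, 2009 in 2009).
368 ÷ 7 = 52 full weeks with remainder 4, so 52 more Thursdays after the first → 53.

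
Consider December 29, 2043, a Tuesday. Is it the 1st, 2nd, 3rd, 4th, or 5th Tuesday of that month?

Day 29 falls in week ⌈29/7⌉ of the month.
Days 1–7 hold the 1st Tuesday, 8–14 the 2nd, 15–21 the 3rd, 22–28 the 4th, 29–31 the 5th.
29 is in the range for the 5th.

5th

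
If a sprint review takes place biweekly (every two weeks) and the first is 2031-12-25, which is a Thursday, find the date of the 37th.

The 37th occurrence is 36 intervals after the first: 36 × 14 = 504 days after 2031-12-25.
December has 31 days — 6 days to the end of December leaves 498.
2032 has 366 days (132 left).
January has 31 days (101 left).
February has 28 days (73 left).
March has 31 days (42 left).
April has 30 days (12 left).
12 days into May → 2033-05-12.

2033-05-12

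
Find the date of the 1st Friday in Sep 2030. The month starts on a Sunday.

Sep 6, 2030

Sep 2030 begins on a Sunday, so the first Friday is Sep 6 (5 days later).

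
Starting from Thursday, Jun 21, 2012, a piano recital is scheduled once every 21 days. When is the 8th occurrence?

Nov 15, 2012

The 8th occurrence is 7 intervals after the first: 7 × 21 = 147 days after Jun 21, 2012.
Jun has 30 days — 9 days to the end of Jun leaves 138.
Jul has 31 days (107 left).
Aug has 31 days (76 left).
Sep has 30 days (46 left).
Oct has 31 days (15 left).
15 days into Nov → Nov 15, 2012.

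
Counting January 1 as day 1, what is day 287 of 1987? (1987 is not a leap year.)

14 October 1987

January has 31 days (287 − 31 = 256 remain).
February has 28 days (256 − 28 = 228 remain).
March has 31 days (228 − 31 = 197 remain).
April has 30 days (197 − 30 = 167 remain).
May has 31 days (167 − 31 = 136 remain).
June has 30 days (136 − 30 = 106 remain).
July has 31 days (106 − 31 = 75 remain).
August has 31 days (75 − 31 = 44 remain).
September has 30 days (44 − 30 = 14 remain).
14 into October → October 14.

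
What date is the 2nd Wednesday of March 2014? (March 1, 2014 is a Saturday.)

12 March 2014

March 2014 begins on a Saturday, so the first Wednesday is March 5 (4 days later).
The 2nd Wednesday is 1 weeks later: 5 + 7 = 12.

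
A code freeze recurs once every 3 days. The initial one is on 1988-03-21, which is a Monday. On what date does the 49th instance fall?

The 49th occurrence is 48 intervals after the first: 48 × 3 = 144 days after 1988-03-21.
March has 31 days — 10 days to the end of March leaves 134.
April has 30 days (104 left).
May has 31 days (73 left).
June has 30 days (43 left).
July has 31 days (12 left).
12 days into August → 1988-08-12.

1988-08-12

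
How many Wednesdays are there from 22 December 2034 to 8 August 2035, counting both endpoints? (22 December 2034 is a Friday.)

22 December 2034 is a Friday; the first Wednesday on or after it is 27 December 2034 (5 days later).
From 27 December 2034 to 8 August 2035: 4 + 31 + 28 + 31 + 30 + 31 + 30 + 31 + 8 = 224 days (rest of December, January, February, March, April, May, June, July, August).
224 ÷ 7 = 32 full weeks with remainder 0, so 32 more Wednesdays after the first → 33.

33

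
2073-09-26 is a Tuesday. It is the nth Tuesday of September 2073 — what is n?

4th

Day 26 falls in week ⌈26/7⌉ of the month.
Days 1–7 hold the 1st Tuesday, 8–14 the 2nd, 15–21 the 3rd, 22–28 the 4th, 29–31 the 5th.
26 is in the range for the 4th.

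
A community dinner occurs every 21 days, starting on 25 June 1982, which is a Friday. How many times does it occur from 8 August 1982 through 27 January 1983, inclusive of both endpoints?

8

Occurrences land 21·i days after 25 June 1982 for i = 0, 1, 2, …
8 August 1982 is 44 days after the start; 44 ÷ 21 = 2 remainder 2; since the remainder is 2, round up to i = 3. First occurrence in the window: #4 on 27 August 1982 (3×21 = 63 days in).
27 January 1983 is 216 days after the start; 216 ÷ 21 = 10 remainder 6. Last occurrence in the window: #11 on 21 January 1983.
Occurrences #4 through #11: 8 in total.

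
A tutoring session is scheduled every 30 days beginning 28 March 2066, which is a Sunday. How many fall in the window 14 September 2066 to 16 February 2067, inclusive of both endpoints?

5

Occurrences land 30·i days after 28 March 2066 for i = 0, 1, 2, …
14 September 2066 is 170 days after the start; 170 ÷ 30 = 5 remainder 20; since the remainder is 20, round up to i = 6. First occurrence in the window: #7 on 24 September 2066 (6×30 = 180 days in).
16 February 2067 is 325 days after the start; 325 ÷ 30 = 10 remainder 25. Last occurrence in the window: #11 on 22 January 2067.
Occurrences #7 through #11: 5 in total.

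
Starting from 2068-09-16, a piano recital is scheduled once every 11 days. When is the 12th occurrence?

2069-01-15

The 12th occurrence is 11 intervals after the first: 11 × 11 = 121 days after 2068-09-16.
September has 30 days — 14 days to the end of September leaves 107.
October has 31 days (76 left).
November has 30 days (46 left).
December has 31 days (15 left).
15 days into January → 2069-01-15.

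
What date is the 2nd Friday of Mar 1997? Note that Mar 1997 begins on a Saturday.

Mar 14, 1997

Mar 1997 begins on a Saturday, so the first Friday is Mar 7 (6 days later).
The 2nd Friday is 1 weeks later: 7 + 7 = 14.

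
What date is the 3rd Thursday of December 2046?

2046-12-20

The first Thursday of December 2046 is December 6.
The 3rd Thursday is 2 weeks later: 6 + 14 = 20.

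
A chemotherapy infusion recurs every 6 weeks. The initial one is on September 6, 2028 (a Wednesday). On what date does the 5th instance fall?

February 21, 2029

The 5th occurrence is 4 intervals after the first: 4 × 42 = 168 days after September 6, 2028.
September has 30 days — 24 days to the end of September leaves 144.
October has 31 days (113 left).
November has 30 days (83 left).
December has 31 days (52 left).
January has 31 days (21 left).
21 days into February → February 21, 2029.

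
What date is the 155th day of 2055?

Jun 4, 2055

Jan has 31 days (155 − 31 = 124 remain).
Feb has 28 days (124 − 28 = 96 remain).
Mar has 31 days (96 − 31 = 65 remain).
Apr has 30 days (65 − 30 = 35 remain).
May has 31 days (35 − 31 = 4 remain).
4 into Jun → Jun 4.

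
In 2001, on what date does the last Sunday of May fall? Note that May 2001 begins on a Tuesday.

May 27, 2001

May 2001 begins on a Tuesday, so the first Sunday is May 6 (5 days later).
May 2001 has 31 days. Adding weeks: 6, 13, 20, 27 — the last one ≤ 31 is the 27th.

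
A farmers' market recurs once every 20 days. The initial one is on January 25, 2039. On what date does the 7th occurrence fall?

The 7th occurrence is 6 intervals after the first: 6 × 20 = 120 days after January 25, 2039.
January has 31 days — 6 days to the end of January leaves 114.
February has 28 days (86 left).
March has 31 days (55 left).
April has 30 days (25 left).
25 days into May → May 25, 2039.

May 25, 2039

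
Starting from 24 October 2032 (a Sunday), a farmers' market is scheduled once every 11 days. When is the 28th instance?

17 August 2033

The 28th occurrence is 27 intervals after the first: 27 × 11 = 297 days after 24 October 2032.
October has 31 days — 7 days to the end of October leaves 290.
November has 30 days (260 left).
December has 31 days (229 left).
January has 31 days (198 left).
February has 28 days (170 left).
March has 31 days (139 left).
April has 30 days (109 left).
May has 31 days (78 left).
June has 30 days (48 left).
July has 31 days (17 left).
17 days into August → 17 August 2033.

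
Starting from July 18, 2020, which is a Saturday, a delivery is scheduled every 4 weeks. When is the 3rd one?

The 3rd occurrence is 2 intervals after the first: 2 × 28 = 56 days after July 18, 2020.
July has 31 days — 13 days to the end of July leaves 43.
August has 31 days (12 left).
12 days into September → September 12, 2020.

September 12, 2020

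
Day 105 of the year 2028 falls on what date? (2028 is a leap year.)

January has 31 days (105 − 31 = 74 remain).
February has 29 days (74 − 29 = 45 remain).
March has 31 days (45 − 31 = 14 remain).
14 into April → April 14.

April 14, 2028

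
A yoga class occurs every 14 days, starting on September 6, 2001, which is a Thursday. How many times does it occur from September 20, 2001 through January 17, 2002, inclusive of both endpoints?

Occurrences land 14·i days after September 6, 2001 for i = 0, 1, 2, …
September 20, 2001 is 14 days after the start; 14 ÷ 14 = 1 remainder 0. First occurrence in the window: #2 on September 20, 2001 (1×14 = 14 days in).
January 17, 2002 is 133 days after the start; 133 ÷ 14 = 9 remainder 7. Last occurrence in the window: #10 on January 10, 2002.
Occurrences #2 through #10: 9 in total.

9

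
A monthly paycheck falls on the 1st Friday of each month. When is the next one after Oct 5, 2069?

Oct 2069 starts on a Tuesday, so its 1st Friday is Oct 4, 2069 (3 days in).
That is not after Oct 5, 2069, so look at Nov 2069.
Nov 2069 starts on a Friday, so its 1st Friday is Nov 1, 2069.

Nov 1, 2069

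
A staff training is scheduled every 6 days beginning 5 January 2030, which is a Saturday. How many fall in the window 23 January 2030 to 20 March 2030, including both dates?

Occurrences land 6·i days after 5 January 2030 for i = 0, 1, 2, …
23 January 2030 is 18 days after the start; 18 ÷ 6 = 3 remainder 0. First occurrence in the window: #4 on 23 January 2030 (3×6 = 18 days in).
20 March 2030 is 74 days after the start; 74 ÷ 6 = 12 remainder 2. Last occurrence in the window: #13 on 18 March 2030.
Occurrences #4 through #13: 10 in total.

10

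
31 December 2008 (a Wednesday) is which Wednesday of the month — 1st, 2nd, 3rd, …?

5th

Day 31 falls in week ⌈31/7⌉ of the month.
Days 1–7 hold the 1st Wednesday, 8–14 the 2nd, 15–21 the 3rd, 22–28 the 4th, 29–31 the 5th.
31 is in the range for the 5th.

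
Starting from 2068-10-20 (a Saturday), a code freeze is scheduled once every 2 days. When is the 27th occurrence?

2068-12-11

The 27th occurrence is 26 intervals after the first: 26 × 2 = 52 days after 2068-10-20.
October has 31 days — 11 days to the end of October leaves 41.
November has 30 days (11 left).
11 days into December → 2068-12-11.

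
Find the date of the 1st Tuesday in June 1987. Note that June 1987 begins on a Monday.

June 2, 1987

June 1987 begins on a Monday, so the first Tuesday is June 2 (1 day later).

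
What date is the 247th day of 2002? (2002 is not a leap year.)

January has 31 days (247 − 31 = 216 remain).
February has 28 days (216 − 28 = 188 remain).
March has 31 days (188 − 31 = 157 remain).
April has 30 days (157 − 30 = 127 remain).
May has 31 days (127 − 31 = 96 remain).
June has 30 days (96 − 30 = 66 remain).
July has 31 days (66 − 31 = 35 remain).
August has 31 days (35 − 31 = 4 remain).
4 into September → September 4.

September 4, 2002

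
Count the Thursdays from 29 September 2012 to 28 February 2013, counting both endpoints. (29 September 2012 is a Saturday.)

29 September 2012 is a Saturday; the first Thursday on or after it is 4 October 2012 (5 days later).
From 4 October 2012 to 28 February 2013: 27 + 30 + 31 + 31 + 28 = 147 days (rest of October, November, December, January, February).
147 ÷ 7 = 21 full weeks with remainder 0, so 21 more Thursdays after the first → 22.

22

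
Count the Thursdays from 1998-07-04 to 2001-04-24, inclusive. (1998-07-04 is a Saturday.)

146

1998-07-04 is a Saturday; the first Thursday on or after it is 1998-07-09 (5 days later).
From 1998-07-09 to 2001-04-24: 175 + 365 + 366 + 114 = 1020 days (rest of 1998, 1999, 2000, to 2001-04-24 in 2001).
1020 ÷ 7 = 145 full weeks with remainder 5, so 145 more Thursdays after the first → 146.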